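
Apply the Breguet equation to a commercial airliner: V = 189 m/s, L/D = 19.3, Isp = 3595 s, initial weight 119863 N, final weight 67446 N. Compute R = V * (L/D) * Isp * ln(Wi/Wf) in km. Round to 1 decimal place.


Step 1: Coefficient = V * (L/D) * Isp = 189 * 19.3 * 3595 = 13113481.5 m
Step 2: Wi/Wf = 119863 / 67446 = 1.77717
Step 3: ln(1.77717) = 0.575022
Step 4: R = 13113481.5 * 0.575022 = 7540542.3 m = 7540.5 km

7540.5


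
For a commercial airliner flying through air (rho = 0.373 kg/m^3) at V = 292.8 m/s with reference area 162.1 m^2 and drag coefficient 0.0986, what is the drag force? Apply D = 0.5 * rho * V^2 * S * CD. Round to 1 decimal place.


Step 1: Dynamic pressure q = 0.5 * 0.373 * 292.8^2 = 15988.9882 Pa
Step 2: Drag D = q * S * CD = 15988.9882 * 162.1 * 0.0986
Step 3: D = 255553.0 N

255553.0


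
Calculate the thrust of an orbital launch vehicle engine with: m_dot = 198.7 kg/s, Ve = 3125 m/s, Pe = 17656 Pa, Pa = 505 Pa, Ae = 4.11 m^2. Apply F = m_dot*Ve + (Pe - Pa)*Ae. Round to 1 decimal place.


Step 1: Momentum thrust = m_dot * Ve = 198.7 * 3125 = 620937.5 N
Step 2: Pressure thrust = (Pe - Pa) * Ae = (17656 - 505) * 4.11 = 70490.61 N
Step 3: Total thrust F = 620937.5 + 70490.61 = 691428.1 N

691428.1


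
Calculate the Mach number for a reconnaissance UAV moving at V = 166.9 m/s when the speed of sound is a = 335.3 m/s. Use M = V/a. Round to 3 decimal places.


Step 1: M = V / a = 166.9 / 335.3
Step 2: M = 0.498

0.498


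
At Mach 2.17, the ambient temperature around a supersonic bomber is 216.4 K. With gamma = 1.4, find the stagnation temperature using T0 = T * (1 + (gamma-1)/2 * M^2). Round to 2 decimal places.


Step 1: (gamma-1)/2 = 0.2
Step 2: M^2 = 4.7089
Step 3: 1 + 0.2 * 4.7089 = 1.94178
Step 4: T0 = 216.4 * 1.94178 = 420.20 K

420.20


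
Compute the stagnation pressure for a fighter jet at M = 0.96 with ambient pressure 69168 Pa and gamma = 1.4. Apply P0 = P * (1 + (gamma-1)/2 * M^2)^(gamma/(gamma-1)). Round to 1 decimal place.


Step 1: (gamma-1)/2 * M^2 = 0.2 * 0.9216 = 0.18432
Step 2: 1 + 0.18432 = 1.18432
Step 3: Exponent gamma/(gamma-1) = 3.5
Step 4: P0 = 69168 * 1.18432^3.5 = 125039.4 Pa

125039.4


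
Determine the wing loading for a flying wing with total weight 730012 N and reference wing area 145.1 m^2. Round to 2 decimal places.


Step 1: Wing loading = W / S = 730012 / 145.1
Step 2: Wing loading = 5031.10 N/m^2

5031.10


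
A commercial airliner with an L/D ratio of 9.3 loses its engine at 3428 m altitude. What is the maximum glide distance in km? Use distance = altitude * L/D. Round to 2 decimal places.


Step 1: Glide distance = altitude * L/D = 3428 * 9.3 = 31880.4 m
Step 2: Convert to km: 31880.4 / 1000 = 31.88 km

31.88


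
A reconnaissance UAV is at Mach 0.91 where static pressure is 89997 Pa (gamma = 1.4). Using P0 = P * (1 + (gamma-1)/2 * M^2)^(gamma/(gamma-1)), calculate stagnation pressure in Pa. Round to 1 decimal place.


Step 1: (gamma-1)/2 * M^2 = 0.2 * 0.8281 = 0.16562
Step 2: 1 + 0.16562 = 1.16562
Step 3: Exponent gamma/(gamma-1) = 3.5
Step 4: P0 = 89997 * 1.16562^3.5 = 153878.3 Pa

153878.3


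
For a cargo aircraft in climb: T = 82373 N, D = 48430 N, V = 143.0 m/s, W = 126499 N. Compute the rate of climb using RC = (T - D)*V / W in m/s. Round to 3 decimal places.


Step 1: Excess thrust = T - D = 82373 - 48430 = 33943 N
Step 2: Excess power = 33943 * 143.0 = 4853849.0 W
Step 3: RC = 4853849.0 / 126499 = 38.371 m/s

38.371


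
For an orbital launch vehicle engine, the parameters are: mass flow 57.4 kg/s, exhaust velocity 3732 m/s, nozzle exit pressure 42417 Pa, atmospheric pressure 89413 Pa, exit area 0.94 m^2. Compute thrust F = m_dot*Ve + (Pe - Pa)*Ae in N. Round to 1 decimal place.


Step 1: Momentum thrust = m_dot * Ve = 57.4 * 3732 = 214216.8 N
Step 2: Pressure thrust = (Pe - Pa) * Ae = (42417 - 89413) * 0.94 = -44176.24 N
Step 3: Total thrust F = 214216.8 + -44176.24 = 170040.6 N

170040.6


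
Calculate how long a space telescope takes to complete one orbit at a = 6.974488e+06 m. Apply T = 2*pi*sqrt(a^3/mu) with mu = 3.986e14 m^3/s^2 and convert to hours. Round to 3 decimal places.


Step 1: a^3 / mu = 3.392634e+20 / 3.986e14 = 8.511374e+05
Step 2: sqrt(8.511374e+05) = 922.5711 s
Step 3: T = 2*pi * 922.5711 = 5796.69 s
Step 4: T in hours = 5796.69 / 3600 = 1.610 hours

1.610


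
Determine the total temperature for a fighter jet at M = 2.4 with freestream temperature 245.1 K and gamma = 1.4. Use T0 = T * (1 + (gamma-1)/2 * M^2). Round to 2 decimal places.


Step 1: (gamma-1)/2 = 0.2
Step 2: M^2 = 5.76
Step 3: 1 + 0.2 * 5.76 = 2.152
Step 4: T0 = 245.1 * 2.152 = 527.46 K

527.46


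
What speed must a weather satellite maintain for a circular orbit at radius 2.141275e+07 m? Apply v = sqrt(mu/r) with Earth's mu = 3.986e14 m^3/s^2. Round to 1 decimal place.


Step 1: mu / r = 3.986e14 / 2.141275e+07 = 18615077.4655
Step 2: v = sqrt(18615077.4655) = 4314.5 m/s

4314.5


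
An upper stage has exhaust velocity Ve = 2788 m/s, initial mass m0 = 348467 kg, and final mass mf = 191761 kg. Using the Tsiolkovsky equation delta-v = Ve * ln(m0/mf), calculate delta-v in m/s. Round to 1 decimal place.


Step 1: Mass ratio m0/mf = 348467 / 191761 = 1.817194
Step 2: ln(1.817194) = 0.597294
Step 3: delta-v = 2788 * 0.597294 = 1665.3 m/s

1665.3


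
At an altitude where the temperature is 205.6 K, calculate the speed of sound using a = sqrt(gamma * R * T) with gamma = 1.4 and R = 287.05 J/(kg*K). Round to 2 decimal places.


Step 1: gamma * R * T = 1.4 * 287.05 * 205.6 = 82624.472
Step 2: a = sqrt(82624.472) = 287.44 m/s

287.44


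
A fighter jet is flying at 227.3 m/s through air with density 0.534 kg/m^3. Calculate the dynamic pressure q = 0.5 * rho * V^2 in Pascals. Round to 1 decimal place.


Step 1: V^2 = 227.3^2 = 51665.29
Step 2: q = 0.5 * 0.534 * 51665.29
Step 3: q = 13794.6 Pa

13794.6


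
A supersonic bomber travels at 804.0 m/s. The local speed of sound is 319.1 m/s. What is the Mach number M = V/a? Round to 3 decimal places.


Step 1: M = V / a = 804.0 / 319.1
Step 2: M = 2.520

2.520


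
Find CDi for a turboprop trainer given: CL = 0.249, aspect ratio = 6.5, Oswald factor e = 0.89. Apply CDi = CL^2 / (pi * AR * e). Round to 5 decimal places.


Step 1: CL^2 = 0.249^2 = 0.062001
Step 2: pi * AR * e = 3.14159 * 6.5 * 0.89 = 18.174114
Step 3: CDi = 0.062001 / 18.174114 = 0.00341

0.00341


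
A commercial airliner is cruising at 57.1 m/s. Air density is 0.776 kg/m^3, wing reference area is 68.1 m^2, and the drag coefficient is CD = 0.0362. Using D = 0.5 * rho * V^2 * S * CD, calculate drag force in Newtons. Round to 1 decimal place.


Step 1: Dynamic pressure q = 0.5 * 0.776 * 57.1^2 = 1265.0391 Pa
Step 2: Drag D = q * S * CD = 1265.0391 * 68.1 * 0.0362
Step 3: D = 3118.6 N

3118.6


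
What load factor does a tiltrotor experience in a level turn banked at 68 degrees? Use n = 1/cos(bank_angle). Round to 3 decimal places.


Step 1: Convert 68 degrees to radians = 1.186824
Step 2: cos(68 deg) = 0.374607
Step 3: n = 1 / 0.374607 = 2.669

2.669


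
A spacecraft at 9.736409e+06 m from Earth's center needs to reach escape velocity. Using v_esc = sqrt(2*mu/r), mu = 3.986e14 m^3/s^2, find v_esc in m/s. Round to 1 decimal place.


Step 1: 2*mu/r = 2 * 3.986e14 / 9.736409e+06 = 81878236.6271
Step 2: v_esc = sqrt(81878236.6271) = 9048.7 m/s

9048.7


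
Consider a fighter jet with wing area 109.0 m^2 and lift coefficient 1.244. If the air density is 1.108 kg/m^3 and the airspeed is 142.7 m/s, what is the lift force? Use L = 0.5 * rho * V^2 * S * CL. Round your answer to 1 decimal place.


Step 1: Calculate dynamic pressure q = 0.5 * 1.108 * 142.7^2 = 0.5 * 1.108 * 20363.29 = 11281.2627 Pa
Step 2: Multiply by wing area and lift coefficient: L = 11281.2627 * 109.0 * 1.244
Step 3: L = 1229657.6299 * 1.244 = 1529694.1 N

1529694.1


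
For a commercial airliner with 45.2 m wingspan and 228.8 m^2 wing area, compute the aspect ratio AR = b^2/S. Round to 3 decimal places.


Step 1: b^2 = 45.2^2 = 2043.04
Step 2: AR = 2043.04 / 228.8 = 8.929

8.929


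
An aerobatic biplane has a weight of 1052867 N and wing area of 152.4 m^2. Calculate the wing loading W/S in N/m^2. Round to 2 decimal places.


Step 1: Wing loading = W / S = 1052867 / 152.4
Step 2: Wing loading = 6908.58 N/m^2

6908.58


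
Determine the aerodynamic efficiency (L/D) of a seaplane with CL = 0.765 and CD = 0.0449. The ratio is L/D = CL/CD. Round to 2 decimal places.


Step 1: L/D = CL / CD = 0.765 / 0.0449
Step 2: L/D = 17.04

17.04


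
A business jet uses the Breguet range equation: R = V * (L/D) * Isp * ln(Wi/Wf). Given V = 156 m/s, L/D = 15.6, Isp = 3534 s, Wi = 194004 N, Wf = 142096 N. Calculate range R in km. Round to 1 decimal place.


Step 1: Coefficient = V * (L/D) * Isp = 156 * 15.6 * 3534 = 8600342.4 m
Step 2: Wi/Wf = 194004 / 142096 = 1.365302
Step 3: ln(1.365302) = 0.311376
Step 4: R = 8600342.4 * 0.311376 = 2677939.3 m = 2677.9 km

2677.9


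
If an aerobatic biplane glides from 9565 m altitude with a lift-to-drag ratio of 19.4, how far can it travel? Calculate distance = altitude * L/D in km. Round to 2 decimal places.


Step 1: Glide distance = altitude * L/D = 9565 * 19.4 = 185561.0 m
Step 2: Convert to km: 185561.0 / 1000 = 185.56 km

185.56


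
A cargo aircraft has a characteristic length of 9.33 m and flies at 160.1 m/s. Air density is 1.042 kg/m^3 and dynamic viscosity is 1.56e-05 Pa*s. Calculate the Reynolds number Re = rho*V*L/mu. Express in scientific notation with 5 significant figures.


Step 1: Numerator = rho * V * L = 1.042 * 160.1 * 9.33 = 1556.469786
Step 2: Re = 1556.469786 / 1.56e-05
Step 3: Re = 9.9774e+07

9.9774e+07


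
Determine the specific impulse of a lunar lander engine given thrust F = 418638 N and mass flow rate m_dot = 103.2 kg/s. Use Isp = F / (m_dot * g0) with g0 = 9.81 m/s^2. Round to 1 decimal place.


Step 1: m_dot * g0 = 103.2 * 9.81 = 1012.39
Step 2: Isp = 418638 / 1012.39 = 413.5 s

413.5


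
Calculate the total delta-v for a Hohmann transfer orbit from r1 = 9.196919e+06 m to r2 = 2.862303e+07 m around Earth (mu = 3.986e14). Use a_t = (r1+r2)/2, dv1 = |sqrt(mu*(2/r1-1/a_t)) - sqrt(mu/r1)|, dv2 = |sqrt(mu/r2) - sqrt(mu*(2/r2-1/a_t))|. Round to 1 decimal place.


Step 1: Transfer semi-major axis a_t = (9.196919e+06 + 2.862303e+07) / 2 = 1.890997e+07 m
Step 2: v1 (circular at r1) = sqrt(mu/r1) = 6583.36 m/s
Step 3: v_t1 = sqrt(mu*(2/r1 - 1/a_t)) = 8099.53 m/s
Step 4: dv1 = |8099.53 - 6583.36| = 1516.17 m/s
Step 5: v2 (circular at r2) = 3731.74 m/s, v_t2 = 2602.47 m/s
Step 6: dv2 = |3731.74 - 2602.47| = 1129.26 m/s
Step 7: Total delta-v = 1516.17 + 1129.26 = 2645.4 m/s

2645.4


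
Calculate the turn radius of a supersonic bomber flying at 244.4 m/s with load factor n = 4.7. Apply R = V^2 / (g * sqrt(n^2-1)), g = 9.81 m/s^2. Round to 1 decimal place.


Step 1: V^2 = 244.4^2 = 59731.36
Step 2: n^2 - 1 = 4.7^2 - 1 = 21.09
Step 3: sqrt(21.09) = 4.592385
Step 4: R = 59731.36 / (9.81 * 4.592385) = 1325.9 m

1325.9


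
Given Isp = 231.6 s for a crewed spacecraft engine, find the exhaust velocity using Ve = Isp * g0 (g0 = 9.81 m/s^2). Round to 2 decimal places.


Step 1: Ve = Isp * g0 = 231.6 * 9.81
Step 2: Ve = 2272.00 m/s

2272.00


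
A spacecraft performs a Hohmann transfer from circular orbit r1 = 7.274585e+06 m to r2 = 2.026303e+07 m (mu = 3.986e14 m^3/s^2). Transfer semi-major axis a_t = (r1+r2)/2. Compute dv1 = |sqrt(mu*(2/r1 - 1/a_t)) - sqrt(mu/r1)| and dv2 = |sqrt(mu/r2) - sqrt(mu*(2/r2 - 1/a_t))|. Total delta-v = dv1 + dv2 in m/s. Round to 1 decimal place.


Step 1: Transfer semi-major axis a_t = (7.274585e+06 + 2.026303e+07) / 2 = 1.376881e+07 m
Step 2: v1 (circular at r1) = sqrt(mu/r1) = 7402.26 m/s
Step 3: v_t1 = sqrt(mu*(2/r1 - 1/a_t)) = 8979.84 m/s
Step 4: dv1 = |8979.84 - 7402.26| = 1577.58 m/s
Step 5: v2 (circular at r2) = 4435.23 m/s, v_t2 = 3223.83 m/s
Step 6: dv2 = |4435.23 - 3223.83| = 1211.4 m/s
Step 7: Total delta-v = 1577.58 + 1211.4 = 2789.0 m/s

2789.0


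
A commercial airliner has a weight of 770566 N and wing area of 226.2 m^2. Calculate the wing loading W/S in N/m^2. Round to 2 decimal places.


Step 1: Wing loading = W / S = 770566 / 226.2
Step 2: Wing loading = 3406.57 N/m^2

3406.57


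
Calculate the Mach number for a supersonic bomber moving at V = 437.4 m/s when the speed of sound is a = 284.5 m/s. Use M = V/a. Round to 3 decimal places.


Step 1: M = V / a = 437.4 / 284.5
Step 2: M = 1.537

1.537


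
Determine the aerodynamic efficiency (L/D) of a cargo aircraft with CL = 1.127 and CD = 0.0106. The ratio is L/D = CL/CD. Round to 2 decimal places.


Step 1: L/D = CL / CD = 1.127 / 0.0106
Step 2: L/D = 106.32

106.32


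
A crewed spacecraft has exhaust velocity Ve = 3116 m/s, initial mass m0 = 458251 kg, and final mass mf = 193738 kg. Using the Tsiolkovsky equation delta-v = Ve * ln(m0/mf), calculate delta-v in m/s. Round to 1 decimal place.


Step 1: Mass ratio m0/mf = 458251 / 193738 = 2.365313
Step 2: ln(2.365313) = 0.86091
Step 3: delta-v = 3116 * 0.86091 = 2682.6 m/s

2682.6


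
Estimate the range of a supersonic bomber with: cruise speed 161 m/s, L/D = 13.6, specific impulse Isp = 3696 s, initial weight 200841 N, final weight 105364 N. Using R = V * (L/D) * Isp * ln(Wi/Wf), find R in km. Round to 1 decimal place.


Step 1: Coefficient = V * (L/D) * Isp = 161 * 13.6 * 3696 = 8092761.6 m
Step 2: Wi/Wf = 200841 / 105364 = 1.906163
Step 3: ln(1.906163) = 0.645093
Step 4: R = 8092761.6 * 0.645093 = 5220580.0 m = 5220.6 km

5220.6


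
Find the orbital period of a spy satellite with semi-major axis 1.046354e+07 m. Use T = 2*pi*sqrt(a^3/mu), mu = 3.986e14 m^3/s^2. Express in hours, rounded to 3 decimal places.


Step 1: a^3 / mu = 1.145608e+21 / 3.986e14 = 2.874078e+06
Step 2: sqrt(2.874078e+06) = 1695.3107 s
Step 3: T = 2*pi * 1695.3107 = 10651.95 s
Step 4: T in hours = 10651.95 / 3600 = 2.959 hours

2.959


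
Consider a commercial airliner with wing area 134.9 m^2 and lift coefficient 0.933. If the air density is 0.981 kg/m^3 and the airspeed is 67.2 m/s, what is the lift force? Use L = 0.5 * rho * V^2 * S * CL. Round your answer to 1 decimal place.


Step 1: Calculate dynamic pressure q = 0.5 * 0.981 * 67.2^2 = 0.5 * 0.981 * 4515.84 = 2215.0195 Pa
Step 2: Multiply by wing area and lift coefficient: L = 2215.0195 * 134.9 * 0.933
Step 3: L = 298806.1332 * 0.933 = 278786.1 N

278786.1


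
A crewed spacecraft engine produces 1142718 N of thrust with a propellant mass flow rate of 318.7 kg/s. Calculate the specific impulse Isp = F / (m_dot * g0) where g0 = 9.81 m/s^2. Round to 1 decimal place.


Step 1: m_dot * g0 = 318.7 * 9.81 = 3126.45
Step 2: Isp = 1142718 / 3126.45 = 365.5 s

365.5


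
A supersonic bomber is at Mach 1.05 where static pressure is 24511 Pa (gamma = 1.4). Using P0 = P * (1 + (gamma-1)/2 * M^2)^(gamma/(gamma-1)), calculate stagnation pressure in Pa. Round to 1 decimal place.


Step 1: (gamma-1)/2 * M^2 = 0.2 * 1.1025 = 0.2205
Step 2: 1 + 0.2205 = 1.2205
Step 3: Exponent gamma/(gamma-1) = 3.5
Step 4: P0 = 24511 * 1.2205^3.5 = 49231.5 Pa

49231.5


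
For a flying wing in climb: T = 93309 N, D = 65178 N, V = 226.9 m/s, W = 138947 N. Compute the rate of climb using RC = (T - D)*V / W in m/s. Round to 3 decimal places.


Step 1: Excess thrust = T - D = 93309 - 65178 = 28131 N
Step 2: Excess power = 28131 * 226.9 = 6382923.9 W
Step 3: RC = 6382923.9 / 138947 = 45.938 m/s

45.938


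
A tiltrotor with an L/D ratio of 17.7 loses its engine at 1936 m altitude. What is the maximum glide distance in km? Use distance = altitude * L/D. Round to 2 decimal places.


Step 1: Glide distance = altitude * L/D = 1936 * 17.7 = 34267.2 m
Step 2: Convert to km: 34267.2 / 1000 = 34.27 km

34.27


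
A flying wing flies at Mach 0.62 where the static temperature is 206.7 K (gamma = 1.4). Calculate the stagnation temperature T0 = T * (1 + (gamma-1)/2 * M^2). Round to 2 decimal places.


Step 1: (gamma-1)/2 = 0.2
Step 2: M^2 = 0.3844
Step 3: 1 + 0.2 * 0.3844 = 1.07688
Step 4: T0 = 206.7 * 1.07688 = 222.59 K

222.59


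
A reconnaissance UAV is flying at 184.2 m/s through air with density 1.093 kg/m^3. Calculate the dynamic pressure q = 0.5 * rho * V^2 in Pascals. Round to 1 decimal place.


Step 1: V^2 = 184.2^2 = 33929.64
Step 2: q = 0.5 * 1.093 * 33929.64
Step 3: q = 18542.5 Pa

18542.5


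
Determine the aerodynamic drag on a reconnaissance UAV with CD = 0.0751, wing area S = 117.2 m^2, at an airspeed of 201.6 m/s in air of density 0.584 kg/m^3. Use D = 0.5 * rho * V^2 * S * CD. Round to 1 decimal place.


Step 1: Dynamic pressure q = 0.5 * 0.584 * 201.6^2 = 11867.6275 Pa
Step 2: Drag D = q * S * CD = 11867.6275 * 117.2 * 0.0751
Step 3: D = 104455.5 N

104455.5


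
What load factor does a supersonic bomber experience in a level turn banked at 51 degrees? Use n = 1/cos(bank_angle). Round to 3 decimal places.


Step 1: Convert 51 degrees to radians = 0.890118
Step 2: cos(51 deg) = 0.62932
Step 3: n = 1 / 0.62932 = 1.589

1.589


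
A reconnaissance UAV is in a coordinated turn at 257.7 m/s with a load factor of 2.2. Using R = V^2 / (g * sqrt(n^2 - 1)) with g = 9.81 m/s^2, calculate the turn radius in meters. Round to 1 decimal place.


Step 1: V^2 = 257.7^2 = 66409.29
Step 2: n^2 - 1 = 2.2^2 - 1 = 3.84
Step 3: sqrt(3.84) = 1.959592
Step 4: R = 66409.29 / (9.81 * 1.959592) = 3454.6 m

3454.6


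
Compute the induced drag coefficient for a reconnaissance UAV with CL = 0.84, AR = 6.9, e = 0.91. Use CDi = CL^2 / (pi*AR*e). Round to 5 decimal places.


Step 1: CL^2 = 0.84^2 = 0.7056
Step 2: pi * AR * e = 3.14159 * 6.9 * 0.91 = 19.72606
Step 3: CDi = 0.7056 / 19.72606 = 0.03577

0.03577


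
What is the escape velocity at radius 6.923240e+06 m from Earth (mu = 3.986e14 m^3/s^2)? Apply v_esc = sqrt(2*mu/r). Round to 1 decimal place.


Step 1: 2*mu/r = 2 * 3.986e14 / 6.923240e+06 = 115148398.7266
Step 2: v_esc = sqrt(115148398.7266) = 10730.7 m/s

10730.7


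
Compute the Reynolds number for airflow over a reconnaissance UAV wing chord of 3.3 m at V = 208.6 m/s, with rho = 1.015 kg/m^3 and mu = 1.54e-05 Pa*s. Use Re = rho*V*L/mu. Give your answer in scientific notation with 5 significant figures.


Step 1: Numerator = rho * V * L = 1.015 * 208.6 * 3.3 = 698.7057
Step 2: Re = 698.7057 / 1.54e-05
Step 3: Re = 4.5370e+07

4.5370e+07


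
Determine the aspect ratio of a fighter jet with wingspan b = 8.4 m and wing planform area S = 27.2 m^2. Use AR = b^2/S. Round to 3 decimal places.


Step 1: b^2 = 8.4^2 = 70.56
Step 2: AR = 70.56 / 27.2 = 2.594

2.594


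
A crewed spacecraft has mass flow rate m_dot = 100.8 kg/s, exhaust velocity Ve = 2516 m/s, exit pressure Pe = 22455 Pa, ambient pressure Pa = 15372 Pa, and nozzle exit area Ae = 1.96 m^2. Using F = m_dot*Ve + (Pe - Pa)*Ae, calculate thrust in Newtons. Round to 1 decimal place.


Step 1: Momentum thrust = m_dot * Ve = 100.8 * 2516 = 253612.8 N
Step 2: Pressure thrust = (Pe - Pa) * Ae = (22455 - 15372) * 1.96 = 13882.68 N
Step 3: Total thrust F = 253612.8 + 13882.68 = 267495.5 N

267495.5


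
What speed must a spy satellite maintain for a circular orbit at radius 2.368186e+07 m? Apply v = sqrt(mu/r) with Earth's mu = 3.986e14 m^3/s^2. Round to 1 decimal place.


Step 1: mu / r = 3.986e14 / 2.368186e+07 = 16831448.2055
Step 2: v = sqrt(16831448.2055) = 4102.6 m/s

4102.6


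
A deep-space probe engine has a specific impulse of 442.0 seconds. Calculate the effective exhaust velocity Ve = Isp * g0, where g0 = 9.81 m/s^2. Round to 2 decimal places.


Step 1: Ve = Isp * g0 = 442.0 * 9.81
Step 2: Ve = 4336.02 m/s

4336.02


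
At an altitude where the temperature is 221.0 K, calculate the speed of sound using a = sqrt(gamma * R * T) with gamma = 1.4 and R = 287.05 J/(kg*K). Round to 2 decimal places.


Step 1: gamma * R * T = 1.4 * 287.05 * 221.0 = 88813.27
Step 2: a = sqrt(88813.27) = 298.02 m/s

298.02


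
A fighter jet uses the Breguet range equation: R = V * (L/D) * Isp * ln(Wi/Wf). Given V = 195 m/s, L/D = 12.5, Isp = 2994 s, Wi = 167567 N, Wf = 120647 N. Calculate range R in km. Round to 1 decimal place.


Step 1: Coefficient = V * (L/D) * Isp = 195 * 12.5 * 2994 = 7297875.0 m
Step 2: Wi/Wf = 167567 / 120647 = 1.388903
Step 3: ln(1.388903) = 0.328514
Step 4: R = 7297875.0 * 0.328514 = 2397456.6 m = 2397.5 km

2397.5


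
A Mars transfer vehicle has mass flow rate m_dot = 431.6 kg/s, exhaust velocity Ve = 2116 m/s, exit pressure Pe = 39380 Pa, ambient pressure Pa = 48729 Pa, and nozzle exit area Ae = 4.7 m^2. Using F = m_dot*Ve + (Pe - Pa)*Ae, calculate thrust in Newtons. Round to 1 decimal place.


Step 1: Momentum thrust = m_dot * Ve = 431.6 * 2116 = 913265.6 N
Step 2: Pressure thrust = (Pe - Pa) * Ae = (39380 - 48729) * 4.7 = -43940.3 N
Step 3: Total thrust F = 913265.6 + -43940.3 = 869325.3 N

869325.3


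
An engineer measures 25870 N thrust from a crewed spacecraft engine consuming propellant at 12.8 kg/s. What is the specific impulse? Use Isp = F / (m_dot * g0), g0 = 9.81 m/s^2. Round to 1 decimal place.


Step 1: m_dot * g0 = 12.8 * 9.81 = 125.57
Step 2: Isp = 25870 / 125.57 = 206.0 s

206.0


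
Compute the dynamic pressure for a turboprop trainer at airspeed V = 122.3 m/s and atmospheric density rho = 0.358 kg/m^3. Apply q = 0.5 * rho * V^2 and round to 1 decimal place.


Step 1: V^2 = 122.3^2 = 14957.29
Step 2: q = 0.5 * 0.358 * 14957.29
Step 3: q = 2677.4 Pa

2677.4


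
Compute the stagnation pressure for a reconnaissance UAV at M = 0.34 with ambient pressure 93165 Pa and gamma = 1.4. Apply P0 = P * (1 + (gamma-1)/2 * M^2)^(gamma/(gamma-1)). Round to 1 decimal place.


Step 1: (gamma-1)/2 * M^2 = 0.2 * 0.1156 = 0.02312
Step 2: 1 + 0.02312 = 1.02312
Step 3: Exponent gamma/(gamma-1) = 3.5
Step 4: P0 = 93165 * 1.02312^3.5 = 100924.3 Pa

100924.3


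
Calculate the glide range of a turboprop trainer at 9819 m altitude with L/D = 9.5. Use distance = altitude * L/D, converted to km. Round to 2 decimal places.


Step 1: Glide distance = altitude * L/D = 9819 * 9.5 = 93280.5 m
Step 2: Convert to km: 93280.5 / 1000 = 93.28 km

93.28


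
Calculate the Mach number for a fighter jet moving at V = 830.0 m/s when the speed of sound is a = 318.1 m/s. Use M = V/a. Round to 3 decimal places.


Step 1: M = V / a = 830.0 / 318.1
Step 2: M = 2.609

2.609


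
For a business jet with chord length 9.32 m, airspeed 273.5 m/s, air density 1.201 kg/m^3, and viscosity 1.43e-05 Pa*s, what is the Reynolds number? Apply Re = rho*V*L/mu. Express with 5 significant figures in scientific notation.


Step 1: Numerator = rho * V * L = 1.201 * 273.5 * 9.32 = 3061.37302
Step 2: Re = 3061.37302 / 1.43e-05
Step 3: Re = 2.1408e+08

2.1408e+08


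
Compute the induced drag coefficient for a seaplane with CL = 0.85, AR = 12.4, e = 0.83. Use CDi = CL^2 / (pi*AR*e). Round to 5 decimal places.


Step 1: CL^2 = 0.85^2 = 0.7225
Step 2: pi * AR * e = 3.14159 * 12.4 * 0.83 = 32.333272
Step 3: CDi = 0.7225 / 32.333272 = 0.02235

0.02235


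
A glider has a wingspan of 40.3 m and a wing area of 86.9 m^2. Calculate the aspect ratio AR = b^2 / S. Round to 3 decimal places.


Step 1: b^2 = 40.3^2 = 1624.09
Step 2: AR = 1624.09 / 86.9 = 18.689

18.689


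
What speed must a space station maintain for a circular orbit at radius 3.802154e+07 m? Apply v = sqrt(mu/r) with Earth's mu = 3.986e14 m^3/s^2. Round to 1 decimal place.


Step 1: mu / r = 3.986e14 / 3.802154e+07 = 10483531.1773
Step 2: v = sqrt(10483531.1773) = 3237.8 m/s

3237.8


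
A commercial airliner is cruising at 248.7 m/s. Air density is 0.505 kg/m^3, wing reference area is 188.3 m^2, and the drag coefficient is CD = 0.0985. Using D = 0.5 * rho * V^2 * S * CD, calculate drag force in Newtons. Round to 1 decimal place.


Step 1: Dynamic pressure q = 0.5 * 0.505 * 248.7^2 = 15617.5517 Pa
Step 2: Drag D = q * S * CD = 15617.5517 * 188.3 * 0.0985
Step 3: D = 289667.3 N

289667.3


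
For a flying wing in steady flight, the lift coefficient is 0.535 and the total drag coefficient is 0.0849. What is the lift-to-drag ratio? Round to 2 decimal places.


Step 1: L/D = CL / CD = 0.535 / 0.0849
Step 2: L/D = 6.30

6.30


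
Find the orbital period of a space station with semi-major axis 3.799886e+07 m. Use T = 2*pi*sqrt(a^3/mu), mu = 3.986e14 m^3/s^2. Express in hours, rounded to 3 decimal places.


Step 1: a^3 / mu = 5.486706e+22 / 3.986e14 = 1.376494e+08
Step 2: sqrt(1.376494e+08) = 11732.4093 s
Step 3: T = 2*pi * 11732.4093 = 73716.9 s
Step 4: T in hours = 73716.9 / 3600 = 20.477 hours

20.477


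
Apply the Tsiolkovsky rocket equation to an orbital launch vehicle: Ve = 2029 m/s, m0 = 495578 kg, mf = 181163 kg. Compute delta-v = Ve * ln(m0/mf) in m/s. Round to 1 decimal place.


Step 1: Mass ratio m0/mf = 495578 / 181163 = 2.735537
Step 2: ln(2.735537) = 1.006328
Step 3: delta-v = 2029 * 1.006328 = 2041.8 m/s

2041.8


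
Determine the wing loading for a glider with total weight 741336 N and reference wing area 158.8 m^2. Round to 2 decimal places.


Step 1: Wing loading = W / S = 741336 / 158.8
Step 2: Wing loading = 4668.36 N/m^2

4668.36


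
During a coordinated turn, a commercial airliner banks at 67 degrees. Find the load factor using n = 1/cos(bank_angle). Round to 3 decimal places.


Step 1: Convert 67 degrees to radians = 1.169371
Step 2: cos(67 deg) = 0.390731
Step 3: n = 1 / 0.390731 = 2.559

2.559


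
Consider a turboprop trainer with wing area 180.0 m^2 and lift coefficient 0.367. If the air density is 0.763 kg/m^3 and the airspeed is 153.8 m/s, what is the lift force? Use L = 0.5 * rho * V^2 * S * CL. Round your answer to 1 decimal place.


Step 1: Calculate dynamic pressure q = 0.5 * 0.763 * 153.8^2 = 0.5 * 0.763 * 23654.44 = 9024.1689 Pa
Step 2: Multiply by wing area and lift coefficient: L = 9024.1689 * 180.0 * 0.367
Step 3: L = 1624350.3948 * 0.367 = 596136.6 N

596136.6


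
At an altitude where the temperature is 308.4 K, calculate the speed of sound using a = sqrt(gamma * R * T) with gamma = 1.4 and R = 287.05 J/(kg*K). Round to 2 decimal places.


Step 1: gamma * R * T = 1.4 * 287.05 * 308.4 = 123936.708
Step 2: a = sqrt(123936.708) = 352.05 m/s

352.05


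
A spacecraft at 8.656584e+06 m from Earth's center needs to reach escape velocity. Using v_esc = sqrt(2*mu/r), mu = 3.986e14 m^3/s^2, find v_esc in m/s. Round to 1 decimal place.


Step 1: 2*mu/r = 2 * 3.986e14 / 8.656584e+06 = 92091753.5139
Step 2: v_esc = sqrt(92091753.5139) = 9596.4 m/s

9596.4


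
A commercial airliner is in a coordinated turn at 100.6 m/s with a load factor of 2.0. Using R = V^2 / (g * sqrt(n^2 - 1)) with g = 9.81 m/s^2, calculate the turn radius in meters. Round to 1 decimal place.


Step 1: V^2 = 100.6^2 = 10120.36
Step 2: n^2 - 1 = 2.0^2 - 1 = 3.0
Step 3: sqrt(3.0) = 1.732051
Step 4: R = 10120.36 / (9.81 * 1.732051) = 595.6 m

595.6


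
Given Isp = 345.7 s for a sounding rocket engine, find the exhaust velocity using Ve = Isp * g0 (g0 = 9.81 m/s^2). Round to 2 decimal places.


Step 1: Ve = Isp * g0 = 345.7 * 9.81
Step 2: Ve = 3391.32 m/s

3391.32


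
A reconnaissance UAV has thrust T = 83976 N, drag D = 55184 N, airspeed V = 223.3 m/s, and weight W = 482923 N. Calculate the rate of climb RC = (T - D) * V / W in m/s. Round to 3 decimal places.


Step 1: Excess thrust = T - D = 83976 - 55184 = 28792 N
Step 2: Excess power = 28792 * 223.3 = 6429253.6 W
Step 3: RC = 6429253.6 / 482923 = 13.313 m/s

13.313


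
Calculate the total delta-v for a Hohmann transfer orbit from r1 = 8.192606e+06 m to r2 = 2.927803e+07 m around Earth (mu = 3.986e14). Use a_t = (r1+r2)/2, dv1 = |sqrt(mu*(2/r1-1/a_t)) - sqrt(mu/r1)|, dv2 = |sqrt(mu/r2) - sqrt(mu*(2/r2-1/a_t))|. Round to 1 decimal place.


Step 1: Transfer semi-major axis a_t = (8.192606e+06 + 2.927803e+07) / 2 = 1.873532e+07 m
Step 2: v1 (circular at r1) = sqrt(mu/r1) = 6975.22 m/s
Step 3: v_t1 = sqrt(mu*(2/r1 - 1/a_t)) = 8719.63 m/s
Step 4: dv1 = |8719.63 - 6975.22| = 1744.41 m/s
Step 5: v2 (circular at r2) = 3689.76 m/s, v_t2 = 2439.93 m/s
Step 6: dv2 = |3689.76 - 2439.93| = 1249.82 m/s
Step 7: Total delta-v = 1744.41 + 1249.82 = 2994.2 m/s

2994.2


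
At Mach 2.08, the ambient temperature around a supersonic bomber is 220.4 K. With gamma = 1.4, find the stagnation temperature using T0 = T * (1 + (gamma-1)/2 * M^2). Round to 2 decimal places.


Step 1: (gamma-1)/2 = 0.2
Step 2: M^2 = 4.3264
Step 3: 1 + 0.2 * 4.3264 = 1.86528
Step 4: T0 = 220.4 * 1.86528 = 411.11 K

411.11


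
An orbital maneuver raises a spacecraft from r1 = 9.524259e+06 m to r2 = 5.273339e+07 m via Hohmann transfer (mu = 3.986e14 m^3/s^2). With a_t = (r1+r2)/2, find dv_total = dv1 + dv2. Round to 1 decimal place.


Step 1: Transfer semi-major axis a_t = (9.524259e+06 + 5.273339e+07) / 2 = 3.112882e+07 m
Step 2: v1 (circular at r1) = sqrt(mu/r1) = 6469.24 m/s
Step 3: v_t1 = sqrt(mu*(2/r1 - 1/a_t)) = 8420.05 m/s
Step 4: dv1 = |8420.05 - 6469.24| = 1950.81 m/s
Step 5: v2 (circular at r2) = 2749.32 m/s, v_t2 = 1520.76 m/s
Step 6: dv2 = |2749.32 - 1520.76| = 1228.57 m/s
Step 7: Total delta-v = 1950.81 + 1228.57 = 3179.4 m/s

3179.4


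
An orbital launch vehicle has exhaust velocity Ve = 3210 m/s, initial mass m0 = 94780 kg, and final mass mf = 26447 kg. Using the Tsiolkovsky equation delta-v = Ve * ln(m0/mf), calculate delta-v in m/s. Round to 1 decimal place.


Step 1: Mass ratio m0/mf = 94780 / 26447 = 3.583771
Step 2: ln(3.583771) = 1.276416
Step 3: delta-v = 3210 * 1.276416 = 4097.3 m/s

4097.3


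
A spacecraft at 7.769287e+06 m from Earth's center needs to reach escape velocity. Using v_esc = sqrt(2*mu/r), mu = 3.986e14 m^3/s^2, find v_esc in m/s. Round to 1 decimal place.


Step 1: 2*mu/r = 2 * 3.986e14 / 7.769287e+06 = 102609158.3436
Step 2: v_esc = sqrt(102609158.3436) = 10129.6 m/s

10129.6


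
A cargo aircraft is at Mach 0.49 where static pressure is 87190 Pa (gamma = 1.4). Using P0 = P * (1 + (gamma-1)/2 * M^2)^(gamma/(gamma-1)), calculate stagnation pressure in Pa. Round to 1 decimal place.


Step 1: (gamma-1)/2 * M^2 = 0.2 * 0.2401 = 0.04802
Step 2: 1 + 0.04802 = 1.04802
Step 3: Exponent gamma/(gamma-1) = 3.5
Step 4: P0 = 87190 * 1.04802^3.5 = 102744.9 Pa

102744.9


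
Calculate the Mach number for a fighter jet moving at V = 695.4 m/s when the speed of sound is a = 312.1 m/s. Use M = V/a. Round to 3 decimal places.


Step 1: M = V / a = 695.4 / 312.1
Step 2: M = 2.228

2.228


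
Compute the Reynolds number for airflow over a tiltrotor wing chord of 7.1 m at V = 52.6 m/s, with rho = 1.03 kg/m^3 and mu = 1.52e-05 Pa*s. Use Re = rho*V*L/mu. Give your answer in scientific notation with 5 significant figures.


Step 1: Numerator = rho * V * L = 1.03 * 52.6 * 7.1 = 384.6638
Step 2: Re = 384.6638 / 1.52e-05
Step 3: Re = 2.5307e+07

2.5307e+07


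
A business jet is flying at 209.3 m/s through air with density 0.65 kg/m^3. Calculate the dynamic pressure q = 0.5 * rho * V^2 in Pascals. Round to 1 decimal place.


Step 1: V^2 = 209.3^2 = 43806.49
Step 2: q = 0.5 * 0.65 * 43806.49
Step 3: q = 14237.1 Pa

14237.1


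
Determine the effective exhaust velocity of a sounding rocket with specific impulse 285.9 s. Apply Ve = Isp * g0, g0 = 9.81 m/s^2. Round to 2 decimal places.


Step 1: Ve = Isp * g0 = 285.9 * 9.81
Step 2: Ve = 2804.68 m/s

2804.68


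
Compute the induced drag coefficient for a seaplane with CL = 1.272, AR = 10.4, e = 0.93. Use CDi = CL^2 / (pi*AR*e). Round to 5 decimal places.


Step 1: CL^2 = 1.272^2 = 1.617984
Step 2: pi * AR * e = 3.14159 * 10.4 * 0.93 = 30.385484
Step 3: CDi = 1.617984 / 30.385484 = 0.05325

0.05325


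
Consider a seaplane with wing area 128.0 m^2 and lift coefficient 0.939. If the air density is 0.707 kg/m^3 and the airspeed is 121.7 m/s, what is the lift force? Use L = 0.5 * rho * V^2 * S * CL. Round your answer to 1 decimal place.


Step 1: Calculate dynamic pressure q = 0.5 * 0.707 * 121.7^2 = 0.5 * 0.707 * 14810.89 = 5235.6496 Pa
Step 2: Multiply by wing area and lift coefficient: L = 5235.6496 * 128.0 * 0.939
Step 3: L = 670163.1507 * 0.939 = 629283.2 N

629283.2


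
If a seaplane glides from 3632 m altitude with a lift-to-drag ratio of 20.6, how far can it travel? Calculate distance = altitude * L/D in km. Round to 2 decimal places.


Step 1: Glide distance = altitude * L/D = 3632 * 20.6 = 74819.2 m
Step 2: Convert to km: 74819.2 / 1000 = 74.82 km

74.82


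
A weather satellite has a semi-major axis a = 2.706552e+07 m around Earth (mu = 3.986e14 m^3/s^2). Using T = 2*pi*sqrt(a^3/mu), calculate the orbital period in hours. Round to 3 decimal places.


Step 1: a^3 / mu = 1.982664e+22 / 3.986e14 = 4.974069e+07
Step 2: sqrt(4.974069e+07) = 7052.7082 s
Step 3: T = 2*pi * 7052.7082 = 44313.47 s
Step 4: T in hours = 44313.47 / 3600 = 12.309 hours

12.309


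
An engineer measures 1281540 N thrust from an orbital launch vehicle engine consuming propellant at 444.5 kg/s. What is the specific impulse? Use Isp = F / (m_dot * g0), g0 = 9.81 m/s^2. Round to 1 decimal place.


Step 1: m_dot * g0 = 444.5 * 9.81 = 4360.55
Step 2: Isp = 1281540 / 4360.55 = 293.9 s

293.9


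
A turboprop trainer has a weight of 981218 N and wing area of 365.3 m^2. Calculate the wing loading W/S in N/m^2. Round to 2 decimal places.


Step 1: Wing loading = W / S = 981218 / 365.3
Step 2: Wing loading = 2686.06 N/m^2

2686.06


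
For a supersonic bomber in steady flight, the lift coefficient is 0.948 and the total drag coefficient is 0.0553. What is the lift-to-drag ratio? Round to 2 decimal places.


Step 1: L/D = CL / CD = 0.948 / 0.0553
Step 2: L/D = 17.14

17.14


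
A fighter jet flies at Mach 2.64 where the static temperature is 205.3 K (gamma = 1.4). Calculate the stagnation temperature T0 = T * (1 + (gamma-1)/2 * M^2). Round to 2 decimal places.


Step 1: (gamma-1)/2 = 0.2
Step 2: M^2 = 6.9696
Step 3: 1 + 0.2 * 6.9696 = 2.39392
Step 4: T0 = 205.3 * 2.39392 = 491.47 K

491.47


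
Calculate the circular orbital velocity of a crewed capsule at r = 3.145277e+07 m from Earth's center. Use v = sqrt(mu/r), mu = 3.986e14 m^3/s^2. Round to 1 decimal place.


Step 1: mu / r = 3.986e14 / 3.145277e+07 = 12672969.6621
Step 2: v = sqrt(12672969.6621) = 3559.9 m/s

3559.9


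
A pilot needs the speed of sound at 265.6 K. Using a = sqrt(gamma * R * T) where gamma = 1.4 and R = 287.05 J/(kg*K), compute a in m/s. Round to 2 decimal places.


Step 1: gamma * R * T = 1.4 * 287.05 * 265.6 = 106736.672
Step 2: a = sqrt(106736.672) = 326.71 m/s

326.71


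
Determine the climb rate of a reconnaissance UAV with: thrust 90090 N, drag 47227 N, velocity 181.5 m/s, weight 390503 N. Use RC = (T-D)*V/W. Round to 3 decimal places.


Step 1: Excess thrust = T - D = 90090 - 47227 = 42863 N
Step 2: Excess power = 42863 * 181.5 = 7779634.5 W
Step 3: RC = 7779634.5 / 390503 = 19.922 m/s

19.922


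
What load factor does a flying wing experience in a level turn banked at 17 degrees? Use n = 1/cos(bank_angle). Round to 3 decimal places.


Step 1: Convert 17 degrees to radians = 0.296706
Step 2: cos(17 deg) = 0.956305
Step 3: n = 1 / 0.956305 = 1.046

1.046


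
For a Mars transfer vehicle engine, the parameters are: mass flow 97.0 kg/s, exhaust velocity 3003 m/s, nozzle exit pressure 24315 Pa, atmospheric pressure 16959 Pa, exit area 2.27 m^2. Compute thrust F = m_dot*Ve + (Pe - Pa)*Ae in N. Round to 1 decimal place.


Step 1: Momentum thrust = m_dot * Ve = 97.0 * 3003 = 291291.0 N
Step 2: Pressure thrust = (Pe - Pa) * Ae = (24315 - 16959) * 2.27 = 16698.12 N
Step 3: Total thrust F = 291291.0 + 16698.12 = 307989.1 N

307989.1


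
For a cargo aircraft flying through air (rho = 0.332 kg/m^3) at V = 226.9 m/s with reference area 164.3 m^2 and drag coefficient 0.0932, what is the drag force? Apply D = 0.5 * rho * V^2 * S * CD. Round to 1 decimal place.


Step 1: Dynamic pressure q = 0.5 * 0.332 * 226.9^2 = 8546.2793 Pa
Step 2: Drag D = q * S * CD = 8546.2793 * 164.3 * 0.0932
Step 3: D = 130867.1 N

130867.1


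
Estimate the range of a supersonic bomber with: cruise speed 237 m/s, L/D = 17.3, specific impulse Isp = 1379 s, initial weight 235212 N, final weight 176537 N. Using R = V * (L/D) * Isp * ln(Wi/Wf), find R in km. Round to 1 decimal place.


Step 1: Coefficient = V * (L/D) * Isp = 237 * 17.3 * 1379 = 5654037.9 m
Step 2: Wi/Wf = 235212 / 176537 = 1.332367
Step 3: ln(1.332367) = 0.286957
Step 4: R = 5654037.9 * 0.286957 = 1622464.3 m = 1622.5 km

1622.5


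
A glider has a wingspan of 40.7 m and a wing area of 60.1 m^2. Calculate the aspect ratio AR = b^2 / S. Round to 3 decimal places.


Step 1: b^2 = 40.7^2 = 1656.49
Step 2: AR = 1656.49 / 60.1 = 27.562

27.562


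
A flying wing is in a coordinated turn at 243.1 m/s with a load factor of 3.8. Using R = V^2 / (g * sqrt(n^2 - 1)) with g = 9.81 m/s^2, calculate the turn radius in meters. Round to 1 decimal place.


Step 1: V^2 = 243.1^2 = 59097.61
Step 2: n^2 - 1 = 3.8^2 - 1 = 13.44
Step 3: sqrt(13.44) = 3.666061
Step 4: R = 59097.61 / (9.81 * 3.666061) = 1643.2 m

1643.2


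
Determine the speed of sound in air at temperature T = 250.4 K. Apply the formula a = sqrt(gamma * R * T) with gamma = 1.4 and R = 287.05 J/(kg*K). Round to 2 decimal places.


Step 1: gamma * R * T = 1.4 * 287.05 * 250.4 = 100628.248
Step 2: a = sqrt(100628.248) = 317.22 m/s

317.22


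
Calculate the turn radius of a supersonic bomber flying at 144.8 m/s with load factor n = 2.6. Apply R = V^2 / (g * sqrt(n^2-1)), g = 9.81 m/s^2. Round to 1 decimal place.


Step 1: V^2 = 144.8^2 = 20967.04
Step 2: n^2 - 1 = 2.6^2 - 1 = 5.76
Step 3: sqrt(5.76) = 2.4
Step 4: R = 20967.04 / (9.81 * 2.4) = 890.5 m

890.5


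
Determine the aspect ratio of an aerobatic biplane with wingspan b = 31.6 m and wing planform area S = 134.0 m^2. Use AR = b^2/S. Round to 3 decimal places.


Step 1: b^2 = 31.6^2 = 998.56
Step 2: AR = 998.56 / 134.0 = 7.452

7.452


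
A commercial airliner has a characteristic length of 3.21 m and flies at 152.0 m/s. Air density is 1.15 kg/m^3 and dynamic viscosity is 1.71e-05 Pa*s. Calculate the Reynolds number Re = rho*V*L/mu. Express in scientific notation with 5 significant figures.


Step 1: Numerator = rho * V * L = 1.15 * 152.0 * 3.21 = 561.108
Step 2: Re = 561.108 / 1.71e-05
Step 3: Re = 3.2813e+07

3.2813e+07


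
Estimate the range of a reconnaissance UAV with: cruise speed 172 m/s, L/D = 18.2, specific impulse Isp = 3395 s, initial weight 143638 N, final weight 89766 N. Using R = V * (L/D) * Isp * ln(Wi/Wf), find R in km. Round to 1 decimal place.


Step 1: Coefficient = V * (L/D) * Isp = 172 * 18.2 * 3395 = 10627708.0 m
Step 2: Wi/Wf = 143638 / 89766 = 1.600138
Step 3: ln(1.600138) = 0.47009
Step 4: R = 10627708.0 * 0.47009 = 4995978.8 m = 4996.0 km

4996.0


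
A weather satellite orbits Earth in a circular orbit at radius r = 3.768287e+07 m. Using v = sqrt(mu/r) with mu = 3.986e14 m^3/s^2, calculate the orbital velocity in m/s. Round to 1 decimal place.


Step 1: mu / r = 3.986e14 / 3.768287e+07 = 10577750.58
Step 2: v = sqrt(10577750.58) = 3252.3 m/s

3252.3


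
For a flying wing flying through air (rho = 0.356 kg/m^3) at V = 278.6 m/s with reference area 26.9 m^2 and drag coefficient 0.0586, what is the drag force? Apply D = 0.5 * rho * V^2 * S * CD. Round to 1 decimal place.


Step 1: Dynamic pressure q = 0.5 * 0.356 * 278.6^2 = 13815.9969 Pa
Step 2: Drag D = q * S * CD = 13815.9969 * 26.9 * 0.0586
Step 3: D = 21778.7 N

21778.7


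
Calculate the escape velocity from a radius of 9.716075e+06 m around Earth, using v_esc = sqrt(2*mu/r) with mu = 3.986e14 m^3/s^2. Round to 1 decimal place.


Step 1: 2*mu/r = 2 * 3.986e14 / 9.716075e+06 = 82049593.0713
Step 2: v_esc = sqrt(82049593.0713) = 9058.1 m/s

9058.1
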